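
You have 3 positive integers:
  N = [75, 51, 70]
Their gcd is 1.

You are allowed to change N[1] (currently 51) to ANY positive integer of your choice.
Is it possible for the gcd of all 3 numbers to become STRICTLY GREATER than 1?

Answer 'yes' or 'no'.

Answer: yes

Derivation:
Current gcd = 1
gcd of all OTHER numbers (without N[1]=51): gcd([75, 70]) = 5
The new gcd after any change is gcd(5, new_value).
This can be at most 5.
Since 5 > old gcd 1, the gcd CAN increase (e.g., set N[1] = 5).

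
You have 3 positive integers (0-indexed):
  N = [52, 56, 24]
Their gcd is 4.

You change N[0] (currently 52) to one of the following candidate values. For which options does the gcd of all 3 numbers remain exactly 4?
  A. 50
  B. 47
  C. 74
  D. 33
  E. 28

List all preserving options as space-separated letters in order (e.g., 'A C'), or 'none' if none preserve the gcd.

Answer: E

Derivation:
Old gcd = 4; gcd of others (without N[0]) = 8
New gcd for candidate v: gcd(8, v). Preserves old gcd iff gcd(8, v) = 4.
  Option A: v=50, gcd(8,50)=2 -> changes
  Option B: v=47, gcd(8,47)=1 -> changes
  Option C: v=74, gcd(8,74)=2 -> changes
  Option D: v=33, gcd(8,33)=1 -> changes
  Option E: v=28, gcd(8,28)=4 -> preserves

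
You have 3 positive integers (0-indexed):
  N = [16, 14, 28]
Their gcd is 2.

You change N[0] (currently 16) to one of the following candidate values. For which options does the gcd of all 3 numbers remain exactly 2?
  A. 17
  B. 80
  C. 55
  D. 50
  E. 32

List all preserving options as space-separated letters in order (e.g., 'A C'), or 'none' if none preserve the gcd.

Old gcd = 2; gcd of others (without N[0]) = 14
New gcd for candidate v: gcd(14, v). Preserves old gcd iff gcd(14, v) = 2.
  Option A: v=17, gcd(14,17)=1 -> changes
  Option B: v=80, gcd(14,80)=2 -> preserves
  Option C: v=55, gcd(14,55)=1 -> changes
  Option D: v=50, gcd(14,50)=2 -> preserves
  Option E: v=32, gcd(14,32)=2 -> preserves

Answer: B D E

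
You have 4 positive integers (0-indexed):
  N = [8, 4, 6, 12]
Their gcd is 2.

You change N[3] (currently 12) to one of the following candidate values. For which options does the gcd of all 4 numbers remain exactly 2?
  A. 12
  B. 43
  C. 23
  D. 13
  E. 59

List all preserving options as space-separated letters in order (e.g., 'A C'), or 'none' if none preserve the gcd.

Answer: A

Derivation:
Old gcd = 2; gcd of others (without N[3]) = 2
New gcd for candidate v: gcd(2, v). Preserves old gcd iff gcd(2, v) = 2.
  Option A: v=12, gcd(2,12)=2 -> preserves
  Option B: v=43, gcd(2,43)=1 -> changes
  Option C: v=23, gcd(2,23)=1 -> changes
  Option D: v=13, gcd(2,13)=1 -> changes
  Option E: v=59, gcd(2,59)=1 -> changes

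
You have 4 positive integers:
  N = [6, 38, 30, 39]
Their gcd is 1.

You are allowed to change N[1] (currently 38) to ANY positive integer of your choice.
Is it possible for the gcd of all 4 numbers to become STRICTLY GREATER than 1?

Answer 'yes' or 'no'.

Current gcd = 1
gcd of all OTHER numbers (without N[1]=38): gcd([6, 30, 39]) = 3
The new gcd after any change is gcd(3, new_value).
This can be at most 3.
Since 3 > old gcd 1, the gcd CAN increase (e.g., set N[1] = 3).

Answer: yes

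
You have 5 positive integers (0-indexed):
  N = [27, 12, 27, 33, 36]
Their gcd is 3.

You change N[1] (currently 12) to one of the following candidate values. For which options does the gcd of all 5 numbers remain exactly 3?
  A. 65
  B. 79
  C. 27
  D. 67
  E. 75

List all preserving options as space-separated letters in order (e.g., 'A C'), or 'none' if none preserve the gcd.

Old gcd = 3; gcd of others (without N[1]) = 3
New gcd for candidate v: gcd(3, v). Preserves old gcd iff gcd(3, v) = 3.
  Option A: v=65, gcd(3,65)=1 -> changes
  Option B: v=79, gcd(3,79)=1 -> changes
  Option C: v=27, gcd(3,27)=3 -> preserves
  Option D: v=67, gcd(3,67)=1 -> changes
  Option E: v=75, gcd(3,75)=3 -> preserves

Answer: C E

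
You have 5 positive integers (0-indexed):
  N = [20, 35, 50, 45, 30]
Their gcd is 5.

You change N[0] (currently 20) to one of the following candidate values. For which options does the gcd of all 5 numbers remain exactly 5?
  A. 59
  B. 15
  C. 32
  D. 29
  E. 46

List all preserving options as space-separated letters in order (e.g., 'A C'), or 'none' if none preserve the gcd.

Old gcd = 5; gcd of others (without N[0]) = 5
New gcd for candidate v: gcd(5, v). Preserves old gcd iff gcd(5, v) = 5.
  Option A: v=59, gcd(5,59)=1 -> changes
  Option B: v=15, gcd(5,15)=5 -> preserves
  Option C: v=32, gcd(5,32)=1 -> changes
  Option D: v=29, gcd(5,29)=1 -> changes
  Option E: v=46, gcd(5,46)=1 -> changes

Answer: B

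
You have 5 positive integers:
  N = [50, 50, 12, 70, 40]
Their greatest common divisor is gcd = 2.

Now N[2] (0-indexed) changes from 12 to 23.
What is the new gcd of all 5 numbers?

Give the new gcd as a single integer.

Numbers: [50, 50, 12, 70, 40], gcd = 2
Change: index 2, 12 -> 23
gcd of the OTHER numbers (without index 2): gcd([50, 50, 70, 40]) = 10
New gcd = gcd(g_others, new_val) = gcd(10, 23) = 1

Answer: 1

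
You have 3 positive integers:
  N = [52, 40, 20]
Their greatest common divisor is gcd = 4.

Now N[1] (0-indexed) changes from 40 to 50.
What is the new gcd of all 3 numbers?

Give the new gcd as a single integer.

Numbers: [52, 40, 20], gcd = 4
Change: index 1, 40 -> 50
gcd of the OTHER numbers (without index 1): gcd([52, 20]) = 4
New gcd = gcd(g_others, new_val) = gcd(4, 50) = 2

Answer: 2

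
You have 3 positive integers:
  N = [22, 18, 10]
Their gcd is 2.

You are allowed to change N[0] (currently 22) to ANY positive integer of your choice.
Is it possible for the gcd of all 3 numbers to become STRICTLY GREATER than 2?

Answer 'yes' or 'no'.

Current gcd = 2
gcd of all OTHER numbers (without N[0]=22): gcd([18, 10]) = 2
The new gcd after any change is gcd(2, new_value).
This can be at most 2.
Since 2 = old gcd 2, the gcd can only stay the same or decrease.

Answer: no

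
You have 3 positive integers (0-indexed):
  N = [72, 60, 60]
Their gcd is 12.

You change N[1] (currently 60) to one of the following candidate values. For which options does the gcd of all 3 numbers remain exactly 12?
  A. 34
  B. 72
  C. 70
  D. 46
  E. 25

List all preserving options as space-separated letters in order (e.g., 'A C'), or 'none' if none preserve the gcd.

Answer: B

Derivation:
Old gcd = 12; gcd of others (without N[1]) = 12
New gcd for candidate v: gcd(12, v). Preserves old gcd iff gcd(12, v) = 12.
  Option A: v=34, gcd(12,34)=2 -> changes
  Option B: v=72, gcd(12,72)=12 -> preserves
  Option C: v=70, gcd(12,70)=2 -> changes
  Option D: v=46, gcd(12,46)=2 -> changes
  Option E: v=25, gcd(12,25)=1 -> changes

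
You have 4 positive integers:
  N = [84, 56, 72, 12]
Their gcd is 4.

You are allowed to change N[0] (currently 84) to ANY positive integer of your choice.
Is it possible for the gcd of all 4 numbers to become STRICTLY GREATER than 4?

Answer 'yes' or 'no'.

Current gcd = 4
gcd of all OTHER numbers (without N[0]=84): gcd([56, 72, 12]) = 4
The new gcd after any change is gcd(4, new_value).
This can be at most 4.
Since 4 = old gcd 4, the gcd can only stay the same or decrease.

Answer: no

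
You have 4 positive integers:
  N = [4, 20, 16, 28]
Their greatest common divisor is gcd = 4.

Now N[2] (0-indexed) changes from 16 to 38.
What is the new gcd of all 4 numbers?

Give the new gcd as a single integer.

Answer: 2

Derivation:
Numbers: [4, 20, 16, 28], gcd = 4
Change: index 2, 16 -> 38
gcd of the OTHER numbers (without index 2): gcd([4, 20, 28]) = 4
New gcd = gcd(g_others, new_val) = gcd(4, 38) = 2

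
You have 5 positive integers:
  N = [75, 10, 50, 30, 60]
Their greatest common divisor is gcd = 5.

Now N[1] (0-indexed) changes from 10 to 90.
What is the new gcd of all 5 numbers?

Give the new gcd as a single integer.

Answer: 5

Derivation:
Numbers: [75, 10, 50, 30, 60], gcd = 5
Change: index 1, 10 -> 90
gcd of the OTHER numbers (without index 1): gcd([75, 50, 30, 60]) = 5
New gcd = gcd(g_others, new_val) = gcd(5, 90) = 5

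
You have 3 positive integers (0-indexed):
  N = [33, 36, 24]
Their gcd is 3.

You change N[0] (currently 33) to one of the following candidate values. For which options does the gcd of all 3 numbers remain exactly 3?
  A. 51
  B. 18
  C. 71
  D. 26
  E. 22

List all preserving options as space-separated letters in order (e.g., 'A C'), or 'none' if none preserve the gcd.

Answer: A

Derivation:
Old gcd = 3; gcd of others (without N[0]) = 12
New gcd for candidate v: gcd(12, v). Preserves old gcd iff gcd(12, v) = 3.
  Option A: v=51, gcd(12,51)=3 -> preserves
  Option B: v=18, gcd(12,18)=6 -> changes
  Option C: v=71, gcd(12,71)=1 -> changes
  Option D: v=26, gcd(12,26)=2 -> changes
  Option E: v=22, gcd(12,22)=2 -> changes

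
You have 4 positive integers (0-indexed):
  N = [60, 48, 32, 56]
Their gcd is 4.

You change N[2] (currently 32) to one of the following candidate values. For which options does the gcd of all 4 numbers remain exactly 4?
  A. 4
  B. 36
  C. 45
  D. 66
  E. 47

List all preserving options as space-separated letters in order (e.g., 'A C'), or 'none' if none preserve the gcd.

Answer: A B

Derivation:
Old gcd = 4; gcd of others (without N[2]) = 4
New gcd for candidate v: gcd(4, v). Preserves old gcd iff gcd(4, v) = 4.
  Option A: v=4, gcd(4,4)=4 -> preserves
  Option B: v=36, gcd(4,36)=4 -> preserves
  Option C: v=45, gcd(4,45)=1 -> changes
  Option D: v=66, gcd(4,66)=2 -> changes
  Option E: v=47, gcd(4,47)=1 -> changes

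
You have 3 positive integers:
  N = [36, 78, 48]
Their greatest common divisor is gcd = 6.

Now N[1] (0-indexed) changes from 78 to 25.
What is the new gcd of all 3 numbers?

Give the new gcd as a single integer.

Numbers: [36, 78, 48], gcd = 6
Change: index 1, 78 -> 25
gcd of the OTHER numbers (without index 1): gcd([36, 48]) = 12
New gcd = gcd(g_others, new_val) = gcd(12, 25) = 1

Answer: 1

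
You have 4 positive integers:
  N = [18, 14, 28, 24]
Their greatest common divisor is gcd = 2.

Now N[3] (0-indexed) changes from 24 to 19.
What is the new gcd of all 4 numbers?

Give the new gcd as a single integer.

Numbers: [18, 14, 28, 24], gcd = 2
Change: index 3, 24 -> 19
gcd of the OTHER numbers (without index 3): gcd([18, 14, 28]) = 2
New gcd = gcd(g_others, new_val) = gcd(2, 19) = 1

Answer: 1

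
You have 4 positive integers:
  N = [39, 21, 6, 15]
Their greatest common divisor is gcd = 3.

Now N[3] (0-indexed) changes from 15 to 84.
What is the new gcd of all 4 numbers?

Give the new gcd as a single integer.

Answer: 3

Derivation:
Numbers: [39, 21, 6, 15], gcd = 3
Change: index 3, 15 -> 84
gcd of the OTHER numbers (without index 3): gcd([39, 21, 6]) = 3
New gcd = gcd(g_others, new_val) = gcd(3, 84) = 3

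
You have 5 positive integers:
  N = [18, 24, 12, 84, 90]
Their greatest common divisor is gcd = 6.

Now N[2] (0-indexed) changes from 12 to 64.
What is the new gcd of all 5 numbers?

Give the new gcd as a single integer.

Numbers: [18, 24, 12, 84, 90], gcd = 6
Change: index 2, 12 -> 64
gcd of the OTHER numbers (without index 2): gcd([18, 24, 84, 90]) = 6
New gcd = gcd(g_others, new_val) = gcd(6, 64) = 2

Answer: 2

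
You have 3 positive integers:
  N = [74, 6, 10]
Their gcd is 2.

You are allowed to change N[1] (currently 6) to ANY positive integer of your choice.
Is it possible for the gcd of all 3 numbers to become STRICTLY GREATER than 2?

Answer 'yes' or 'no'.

Current gcd = 2
gcd of all OTHER numbers (without N[1]=6): gcd([74, 10]) = 2
The new gcd after any change is gcd(2, new_value).
This can be at most 2.
Since 2 = old gcd 2, the gcd can only stay the same or decrease.

Answer: no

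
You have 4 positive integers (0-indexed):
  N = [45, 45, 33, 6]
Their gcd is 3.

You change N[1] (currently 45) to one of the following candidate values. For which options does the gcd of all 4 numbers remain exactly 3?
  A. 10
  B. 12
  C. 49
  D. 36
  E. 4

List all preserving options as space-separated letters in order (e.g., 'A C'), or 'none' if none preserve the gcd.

Answer: B D

Derivation:
Old gcd = 3; gcd of others (without N[1]) = 3
New gcd for candidate v: gcd(3, v). Preserves old gcd iff gcd(3, v) = 3.
  Option A: v=10, gcd(3,10)=1 -> changes
  Option B: v=12, gcd(3,12)=3 -> preserves
  Option C: v=49, gcd(3,49)=1 -> changes
  Option D: v=36, gcd(3,36)=3 -> preserves
  Option E: v=4, gcd(3,4)=1 -> changes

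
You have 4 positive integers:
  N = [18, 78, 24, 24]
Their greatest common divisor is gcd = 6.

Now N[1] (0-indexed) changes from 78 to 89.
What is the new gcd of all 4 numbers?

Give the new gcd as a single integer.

Answer: 1

Derivation:
Numbers: [18, 78, 24, 24], gcd = 6
Change: index 1, 78 -> 89
gcd of the OTHER numbers (without index 1): gcd([18, 24, 24]) = 6
New gcd = gcd(g_others, new_val) = gcd(6, 89) = 1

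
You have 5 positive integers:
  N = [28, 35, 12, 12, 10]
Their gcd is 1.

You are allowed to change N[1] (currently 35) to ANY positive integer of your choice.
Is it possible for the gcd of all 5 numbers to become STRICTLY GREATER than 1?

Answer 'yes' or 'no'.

Current gcd = 1
gcd of all OTHER numbers (without N[1]=35): gcd([28, 12, 12, 10]) = 2
The new gcd after any change is gcd(2, new_value).
This can be at most 2.
Since 2 > old gcd 1, the gcd CAN increase (e.g., set N[1] = 2).

Answer: yes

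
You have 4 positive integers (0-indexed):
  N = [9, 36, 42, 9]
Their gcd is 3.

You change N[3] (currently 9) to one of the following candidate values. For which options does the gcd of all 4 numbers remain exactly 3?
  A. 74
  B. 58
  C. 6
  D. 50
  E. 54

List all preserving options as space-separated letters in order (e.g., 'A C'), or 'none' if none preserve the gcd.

Old gcd = 3; gcd of others (without N[3]) = 3
New gcd for candidate v: gcd(3, v). Preserves old gcd iff gcd(3, v) = 3.
  Option A: v=74, gcd(3,74)=1 -> changes
  Option B: v=58, gcd(3,58)=1 -> changes
  Option C: v=6, gcd(3,6)=3 -> preserves
  Option D: v=50, gcd(3,50)=1 -> changes
  Option E: v=54, gcd(3,54)=3 -> preserves

Answer: C E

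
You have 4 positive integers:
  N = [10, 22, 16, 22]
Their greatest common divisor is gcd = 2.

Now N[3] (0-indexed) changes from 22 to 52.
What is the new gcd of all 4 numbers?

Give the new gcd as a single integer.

Numbers: [10, 22, 16, 22], gcd = 2
Change: index 3, 22 -> 52
gcd of the OTHER numbers (without index 3): gcd([10, 22, 16]) = 2
New gcd = gcd(g_others, new_val) = gcd(2, 52) = 2

Answer: 2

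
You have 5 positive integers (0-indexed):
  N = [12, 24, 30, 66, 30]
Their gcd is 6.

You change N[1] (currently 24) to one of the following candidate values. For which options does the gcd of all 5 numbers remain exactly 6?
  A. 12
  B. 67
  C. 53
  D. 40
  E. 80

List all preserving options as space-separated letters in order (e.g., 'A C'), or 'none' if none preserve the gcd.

Answer: A

Derivation:
Old gcd = 6; gcd of others (without N[1]) = 6
New gcd for candidate v: gcd(6, v). Preserves old gcd iff gcd(6, v) = 6.
  Option A: v=12, gcd(6,12)=6 -> preserves
  Option B: v=67, gcd(6,67)=1 -> changes
  Option C: v=53, gcd(6,53)=1 -> changes
  Option D: v=40, gcd(6,40)=2 -> changes
  Option E: v=80, gcd(6,80)=2 -> changes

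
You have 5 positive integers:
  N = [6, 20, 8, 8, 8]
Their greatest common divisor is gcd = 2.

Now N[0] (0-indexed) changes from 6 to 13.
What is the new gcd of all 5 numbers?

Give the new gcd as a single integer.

Answer: 1

Derivation:
Numbers: [6, 20, 8, 8, 8], gcd = 2
Change: index 0, 6 -> 13
gcd of the OTHER numbers (without index 0): gcd([20, 8, 8, 8]) = 4
New gcd = gcd(g_others, new_val) = gcd(4, 13) = 1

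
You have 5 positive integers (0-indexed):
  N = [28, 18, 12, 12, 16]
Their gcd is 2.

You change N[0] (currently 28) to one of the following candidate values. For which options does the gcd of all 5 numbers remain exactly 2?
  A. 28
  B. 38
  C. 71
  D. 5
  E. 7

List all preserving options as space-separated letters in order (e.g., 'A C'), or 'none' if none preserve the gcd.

Answer: A B

Derivation:
Old gcd = 2; gcd of others (without N[0]) = 2
New gcd for candidate v: gcd(2, v). Preserves old gcd iff gcd(2, v) = 2.
  Option A: v=28, gcd(2,28)=2 -> preserves
  Option B: v=38, gcd(2,38)=2 -> preserves
  Option C: v=71, gcd(2,71)=1 -> changes
  Option D: v=5, gcd(2,5)=1 -> changes
  Option E: v=7, gcd(2,7)=1 -> changes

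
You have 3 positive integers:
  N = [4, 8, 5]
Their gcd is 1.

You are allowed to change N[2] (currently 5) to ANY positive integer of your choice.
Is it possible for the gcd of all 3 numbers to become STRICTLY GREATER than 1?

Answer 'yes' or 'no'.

Answer: yes

Derivation:
Current gcd = 1
gcd of all OTHER numbers (without N[2]=5): gcd([4, 8]) = 4
The new gcd after any change is gcd(4, new_value).
This can be at most 4.
Since 4 > old gcd 1, the gcd CAN increase (e.g., set N[2] = 4).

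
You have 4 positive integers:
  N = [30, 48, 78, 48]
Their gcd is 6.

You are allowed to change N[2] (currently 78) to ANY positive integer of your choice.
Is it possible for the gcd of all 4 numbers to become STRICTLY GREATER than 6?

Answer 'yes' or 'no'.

Current gcd = 6
gcd of all OTHER numbers (without N[2]=78): gcd([30, 48, 48]) = 6
The new gcd after any change is gcd(6, new_value).
This can be at most 6.
Since 6 = old gcd 6, the gcd can only stay the same or decrease.

Answer: no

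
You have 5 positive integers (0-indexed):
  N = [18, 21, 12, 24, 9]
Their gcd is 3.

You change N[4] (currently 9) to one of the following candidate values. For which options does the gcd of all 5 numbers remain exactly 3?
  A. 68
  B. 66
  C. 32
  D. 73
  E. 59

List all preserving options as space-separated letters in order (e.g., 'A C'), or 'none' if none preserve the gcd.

Old gcd = 3; gcd of others (without N[4]) = 3
New gcd for candidate v: gcd(3, v). Preserves old gcd iff gcd(3, v) = 3.
  Option A: v=68, gcd(3,68)=1 -> changes
  Option B: v=66, gcd(3,66)=3 -> preserves
  Option C: v=32, gcd(3,32)=1 -> changes
  Option D: v=73, gcd(3,73)=1 -> changes
  Option E: v=59, gcd(3,59)=1 -> changes

Answer: B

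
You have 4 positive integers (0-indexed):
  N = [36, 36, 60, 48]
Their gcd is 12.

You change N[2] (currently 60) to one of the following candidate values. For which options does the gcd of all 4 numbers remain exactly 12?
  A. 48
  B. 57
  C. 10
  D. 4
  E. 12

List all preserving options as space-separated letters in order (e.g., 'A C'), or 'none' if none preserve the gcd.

Old gcd = 12; gcd of others (without N[2]) = 12
New gcd for candidate v: gcd(12, v). Preserves old gcd iff gcd(12, v) = 12.
  Option A: v=48, gcd(12,48)=12 -> preserves
  Option B: v=57, gcd(12,57)=3 -> changes
  Option C: v=10, gcd(12,10)=2 -> changes
  Option D: v=4, gcd(12,4)=4 -> changes
  Option E: v=12, gcd(12,12)=12 -> preserves

Answer: A E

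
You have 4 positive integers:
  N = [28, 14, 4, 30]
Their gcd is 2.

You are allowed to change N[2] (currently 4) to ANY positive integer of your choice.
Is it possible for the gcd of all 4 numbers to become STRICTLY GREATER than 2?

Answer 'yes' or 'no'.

Answer: no

Derivation:
Current gcd = 2
gcd of all OTHER numbers (without N[2]=4): gcd([28, 14, 30]) = 2
The new gcd after any change is gcd(2, new_value).
This can be at most 2.
Since 2 = old gcd 2, the gcd can only stay the same or decrease.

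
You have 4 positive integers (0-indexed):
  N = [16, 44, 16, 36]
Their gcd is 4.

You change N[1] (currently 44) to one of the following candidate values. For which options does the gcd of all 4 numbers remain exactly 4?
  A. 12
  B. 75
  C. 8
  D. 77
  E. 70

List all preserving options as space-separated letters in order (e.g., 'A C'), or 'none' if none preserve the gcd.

Old gcd = 4; gcd of others (without N[1]) = 4
New gcd for candidate v: gcd(4, v). Preserves old gcd iff gcd(4, v) = 4.
  Option A: v=12, gcd(4,12)=4 -> preserves
  Option B: v=75, gcd(4,75)=1 -> changes
  Option C: v=8, gcd(4,8)=4 -> preserves
  Option D: v=77, gcd(4,77)=1 -> changes
  Option E: v=70, gcd(4,70)=2 -> changes

Answer: A C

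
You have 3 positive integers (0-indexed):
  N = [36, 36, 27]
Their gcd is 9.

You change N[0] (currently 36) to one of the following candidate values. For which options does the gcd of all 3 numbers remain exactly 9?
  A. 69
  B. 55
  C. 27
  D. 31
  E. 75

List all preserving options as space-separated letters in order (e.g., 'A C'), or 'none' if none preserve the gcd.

Answer: C

Derivation:
Old gcd = 9; gcd of others (without N[0]) = 9
New gcd for candidate v: gcd(9, v). Preserves old gcd iff gcd(9, v) = 9.
  Option A: v=69, gcd(9,69)=3 -> changes
  Option B: v=55, gcd(9,55)=1 -> changes
  Option C: v=27, gcd(9,27)=9 -> preserves
  Option D: v=31, gcd(9,31)=1 -> changes
  Option E: v=75, gcd(9,75)=3 -> changes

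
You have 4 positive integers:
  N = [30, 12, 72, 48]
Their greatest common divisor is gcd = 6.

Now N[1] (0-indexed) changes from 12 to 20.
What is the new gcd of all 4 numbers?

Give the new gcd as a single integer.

Numbers: [30, 12, 72, 48], gcd = 6
Change: index 1, 12 -> 20
gcd of the OTHER numbers (without index 1): gcd([30, 72, 48]) = 6
New gcd = gcd(g_others, new_val) = gcd(6, 20) = 2

Answer: 2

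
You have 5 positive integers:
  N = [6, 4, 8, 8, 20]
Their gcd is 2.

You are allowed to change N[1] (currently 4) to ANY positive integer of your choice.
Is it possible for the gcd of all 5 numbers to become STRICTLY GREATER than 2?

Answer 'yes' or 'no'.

Answer: no

Derivation:
Current gcd = 2
gcd of all OTHER numbers (without N[1]=4): gcd([6, 8, 8, 20]) = 2
The new gcd after any change is gcd(2, new_value).
This can be at most 2.
Since 2 = old gcd 2, the gcd can only stay the same or decrease.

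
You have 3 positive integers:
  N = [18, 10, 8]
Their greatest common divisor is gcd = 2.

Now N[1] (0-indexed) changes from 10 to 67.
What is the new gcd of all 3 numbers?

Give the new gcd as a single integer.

Answer: 1

Derivation:
Numbers: [18, 10, 8], gcd = 2
Change: index 1, 10 -> 67
gcd of the OTHER numbers (without index 1): gcd([18, 8]) = 2
New gcd = gcd(g_others, new_val) = gcd(2, 67) = 1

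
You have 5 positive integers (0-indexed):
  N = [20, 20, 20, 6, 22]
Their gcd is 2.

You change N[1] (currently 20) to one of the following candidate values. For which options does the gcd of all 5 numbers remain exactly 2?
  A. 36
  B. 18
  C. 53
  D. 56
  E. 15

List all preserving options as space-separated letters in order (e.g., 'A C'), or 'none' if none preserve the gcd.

Old gcd = 2; gcd of others (without N[1]) = 2
New gcd for candidate v: gcd(2, v). Preserves old gcd iff gcd(2, v) = 2.
  Option A: v=36, gcd(2,36)=2 -> preserves
  Option B: v=18, gcd(2,18)=2 -> preserves
  Option C: v=53, gcd(2,53)=1 -> changes
  Option D: v=56, gcd(2,56)=2 -> preserves
  Option E: v=15, gcd(2,15)=1 -> changes

Answer: A B D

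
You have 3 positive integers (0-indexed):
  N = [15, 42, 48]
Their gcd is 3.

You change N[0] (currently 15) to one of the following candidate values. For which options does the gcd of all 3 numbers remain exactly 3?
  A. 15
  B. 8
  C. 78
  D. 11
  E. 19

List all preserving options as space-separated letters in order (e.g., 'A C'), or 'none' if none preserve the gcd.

Old gcd = 3; gcd of others (without N[0]) = 6
New gcd for candidate v: gcd(6, v). Preserves old gcd iff gcd(6, v) = 3.
  Option A: v=15, gcd(6,15)=3 -> preserves
  Option B: v=8, gcd(6,8)=2 -> changes
  Option C: v=78, gcd(6,78)=6 -> changes
  Option D: v=11, gcd(6,11)=1 -> changes
  Option E: v=19, gcd(6,19)=1 -> changes

Answer: A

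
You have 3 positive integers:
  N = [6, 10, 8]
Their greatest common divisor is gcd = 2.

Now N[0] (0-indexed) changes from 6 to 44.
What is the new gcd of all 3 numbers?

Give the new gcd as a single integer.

Answer: 2

Derivation:
Numbers: [6, 10, 8], gcd = 2
Change: index 0, 6 -> 44
gcd of the OTHER numbers (without index 0): gcd([10, 8]) = 2
New gcd = gcd(g_others, new_val) = gcd(2, 44) = 2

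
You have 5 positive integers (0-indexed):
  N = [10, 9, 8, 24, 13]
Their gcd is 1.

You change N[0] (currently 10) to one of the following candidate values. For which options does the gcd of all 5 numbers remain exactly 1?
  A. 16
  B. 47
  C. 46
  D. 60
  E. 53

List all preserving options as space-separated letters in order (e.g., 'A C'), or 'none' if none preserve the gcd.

Old gcd = 1; gcd of others (without N[0]) = 1
New gcd for candidate v: gcd(1, v). Preserves old gcd iff gcd(1, v) = 1.
  Option A: v=16, gcd(1,16)=1 -> preserves
  Option B: v=47, gcd(1,47)=1 -> preserves
  Option C: v=46, gcd(1,46)=1 -> preserves
  Option D: v=60, gcd(1,60)=1 -> preserves
  Option E: v=53, gcd(1,53)=1 -> preserves

Answer: A B C D E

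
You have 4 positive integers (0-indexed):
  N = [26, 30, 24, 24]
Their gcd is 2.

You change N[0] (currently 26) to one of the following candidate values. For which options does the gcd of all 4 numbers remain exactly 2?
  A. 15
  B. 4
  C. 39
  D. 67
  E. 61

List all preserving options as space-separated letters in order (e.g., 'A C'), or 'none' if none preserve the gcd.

Answer: B

Derivation:
Old gcd = 2; gcd of others (without N[0]) = 6
New gcd for candidate v: gcd(6, v). Preserves old gcd iff gcd(6, v) = 2.
  Option A: v=15, gcd(6,15)=3 -> changes
  Option B: v=4, gcd(6,4)=2 -> preserves
  Option C: v=39, gcd(6,39)=3 -> changes
  Option D: v=67, gcd(6,67)=1 -> changes
  Option E: v=61, gcd(6,61)=1 -> changes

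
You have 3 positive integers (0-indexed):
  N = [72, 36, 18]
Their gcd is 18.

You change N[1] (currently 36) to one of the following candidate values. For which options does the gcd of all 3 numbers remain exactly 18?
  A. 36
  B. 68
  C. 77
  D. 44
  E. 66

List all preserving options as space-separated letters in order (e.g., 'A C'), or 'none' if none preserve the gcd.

Answer: A

Derivation:
Old gcd = 18; gcd of others (without N[1]) = 18
New gcd for candidate v: gcd(18, v). Preserves old gcd iff gcd(18, v) = 18.
  Option A: v=36, gcd(18,36)=18 -> preserves
  Option B: v=68, gcd(18,68)=2 -> changes
  Option C: v=77, gcd(18,77)=1 -> changes
  Option D: v=44, gcd(18,44)=2 -> changes
  Option E: v=66, gcd(18,66)=6 -> changes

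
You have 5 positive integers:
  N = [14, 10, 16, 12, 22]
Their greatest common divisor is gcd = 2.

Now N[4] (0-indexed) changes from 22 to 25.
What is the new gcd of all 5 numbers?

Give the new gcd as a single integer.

Numbers: [14, 10, 16, 12, 22], gcd = 2
Change: index 4, 22 -> 25
gcd of the OTHER numbers (without index 4): gcd([14, 10, 16, 12]) = 2
New gcd = gcd(g_others, new_val) = gcd(2, 25) = 1

Answer: 1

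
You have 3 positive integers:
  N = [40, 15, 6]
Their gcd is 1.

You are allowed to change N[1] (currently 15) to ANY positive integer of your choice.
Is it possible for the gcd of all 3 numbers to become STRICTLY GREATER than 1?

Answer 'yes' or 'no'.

Current gcd = 1
gcd of all OTHER numbers (without N[1]=15): gcd([40, 6]) = 2
The new gcd after any change is gcd(2, new_value).
This can be at most 2.
Since 2 > old gcd 1, the gcd CAN increase (e.g., set N[1] = 2).

Answer: yes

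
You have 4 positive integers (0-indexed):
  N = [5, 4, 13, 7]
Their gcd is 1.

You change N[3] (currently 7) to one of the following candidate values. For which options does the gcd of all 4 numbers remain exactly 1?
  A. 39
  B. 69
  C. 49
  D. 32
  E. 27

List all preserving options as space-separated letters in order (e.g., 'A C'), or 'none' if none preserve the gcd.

Old gcd = 1; gcd of others (without N[3]) = 1
New gcd for candidate v: gcd(1, v). Preserves old gcd iff gcd(1, v) = 1.
  Option A: v=39, gcd(1,39)=1 -> preserves
  Option B: v=69, gcd(1,69)=1 -> preserves
  Option C: v=49, gcd(1,49)=1 -> preserves
  Option D: v=32, gcd(1,32)=1 -> preserves
  Option E: v=27, gcd(1,27)=1 -> preserves

Answer: A B C D E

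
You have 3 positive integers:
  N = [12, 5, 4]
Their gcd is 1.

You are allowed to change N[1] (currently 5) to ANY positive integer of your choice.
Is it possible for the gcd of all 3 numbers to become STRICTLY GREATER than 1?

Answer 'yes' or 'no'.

Current gcd = 1
gcd of all OTHER numbers (without N[1]=5): gcd([12, 4]) = 4
The new gcd after any change is gcd(4, new_value).
This can be at most 4.
Since 4 > old gcd 1, the gcd CAN increase (e.g., set N[1] = 4).

Answer: yes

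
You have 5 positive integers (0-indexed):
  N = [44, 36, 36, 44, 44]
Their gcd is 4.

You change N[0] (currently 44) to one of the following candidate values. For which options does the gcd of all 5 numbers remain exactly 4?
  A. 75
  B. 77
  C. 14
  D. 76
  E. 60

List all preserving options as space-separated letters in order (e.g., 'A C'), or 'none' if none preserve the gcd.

Old gcd = 4; gcd of others (without N[0]) = 4
New gcd for candidate v: gcd(4, v). Preserves old gcd iff gcd(4, v) = 4.
  Option A: v=75, gcd(4,75)=1 -> changes
  Option B: v=77, gcd(4,77)=1 -> changes
  Option C: v=14, gcd(4,14)=2 -> changes
  Option D: v=76, gcd(4,76)=4 -> preserves
  Option E: v=60, gcd(4,60)=4 -> preserves

Answer: D E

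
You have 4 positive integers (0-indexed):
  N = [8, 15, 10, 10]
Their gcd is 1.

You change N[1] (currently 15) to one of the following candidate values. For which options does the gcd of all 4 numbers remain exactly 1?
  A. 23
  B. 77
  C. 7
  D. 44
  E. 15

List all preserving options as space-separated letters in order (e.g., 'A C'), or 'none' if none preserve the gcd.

Old gcd = 1; gcd of others (without N[1]) = 2
New gcd for candidate v: gcd(2, v). Preserves old gcd iff gcd(2, v) = 1.
  Option A: v=23, gcd(2,23)=1 -> preserves
  Option B: v=77, gcd(2,77)=1 -> preserves
  Option C: v=7, gcd(2,7)=1 -> preserves
  Option D: v=44, gcd(2,44)=2 -> changes
  Option E: v=15, gcd(2,15)=1 -> preserves

Answer: A B C E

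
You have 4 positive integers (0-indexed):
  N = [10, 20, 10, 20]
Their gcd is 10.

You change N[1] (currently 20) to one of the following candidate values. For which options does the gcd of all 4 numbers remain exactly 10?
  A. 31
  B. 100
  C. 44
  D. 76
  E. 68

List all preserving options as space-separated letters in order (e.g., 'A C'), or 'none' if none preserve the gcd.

Old gcd = 10; gcd of others (without N[1]) = 10
New gcd for candidate v: gcd(10, v). Preserves old gcd iff gcd(10, v) = 10.
  Option A: v=31, gcd(10,31)=1 -> changes
  Option B: v=100, gcd(10,100)=10 -> preserves
  Option C: v=44, gcd(10,44)=2 -> changes
  Option D: v=76, gcd(10,76)=2 -> changes
  Option E: v=68, gcd(10,68)=2 -> changes

Answer: B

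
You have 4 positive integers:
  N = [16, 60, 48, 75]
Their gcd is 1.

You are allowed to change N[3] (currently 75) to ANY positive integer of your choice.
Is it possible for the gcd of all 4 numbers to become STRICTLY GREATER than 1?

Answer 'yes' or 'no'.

Current gcd = 1
gcd of all OTHER numbers (without N[3]=75): gcd([16, 60, 48]) = 4
The new gcd after any change is gcd(4, new_value).
This can be at most 4.
Since 4 > old gcd 1, the gcd CAN increase (e.g., set N[3] = 4).

Answer: yes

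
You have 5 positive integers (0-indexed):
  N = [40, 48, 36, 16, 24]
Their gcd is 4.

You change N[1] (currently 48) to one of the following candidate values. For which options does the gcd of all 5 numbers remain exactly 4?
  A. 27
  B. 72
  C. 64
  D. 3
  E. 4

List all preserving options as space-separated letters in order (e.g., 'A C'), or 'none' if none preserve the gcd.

Answer: B C E

Derivation:
Old gcd = 4; gcd of others (without N[1]) = 4
New gcd for candidate v: gcd(4, v). Preserves old gcd iff gcd(4, v) = 4.
  Option A: v=27, gcd(4,27)=1 -> changes
  Option B: v=72, gcd(4,72)=4 -> preserves
  Option C: v=64, gcd(4,64)=4 -> preserves
  Option D: v=3, gcd(4,3)=1 -> changes
  Option E: v=4, gcd(4,4)=4 -> preserves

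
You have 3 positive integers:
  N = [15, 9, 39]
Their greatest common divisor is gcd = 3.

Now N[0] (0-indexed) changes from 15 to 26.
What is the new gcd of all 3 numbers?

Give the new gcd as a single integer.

Answer: 1

Derivation:
Numbers: [15, 9, 39], gcd = 3
Change: index 0, 15 -> 26
gcd of the OTHER numbers (without index 0): gcd([9, 39]) = 3
New gcd = gcd(g_others, new_val) = gcd(3, 26) = 1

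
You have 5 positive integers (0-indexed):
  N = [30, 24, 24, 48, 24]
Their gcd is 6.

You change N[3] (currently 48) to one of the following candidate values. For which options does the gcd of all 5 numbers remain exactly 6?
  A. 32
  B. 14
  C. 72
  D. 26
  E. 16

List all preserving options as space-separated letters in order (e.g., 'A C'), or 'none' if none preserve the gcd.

Answer: C

Derivation:
Old gcd = 6; gcd of others (without N[3]) = 6
New gcd for candidate v: gcd(6, v). Preserves old gcd iff gcd(6, v) = 6.
  Option A: v=32, gcd(6,32)=2 -> changes
  Option B: v=14, gcd(6,14)=2 -> changes
  Option C: v=72, gcd(6,72)=6 -> preserves
  Option D: v=26, gcd(6,26)=2 -> changes
  Option E: v=16, gcd(6,16)=2 -> changes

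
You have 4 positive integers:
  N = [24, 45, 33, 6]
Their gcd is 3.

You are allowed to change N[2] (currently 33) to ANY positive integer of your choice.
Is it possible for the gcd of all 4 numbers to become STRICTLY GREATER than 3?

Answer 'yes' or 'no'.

Answer: no

Derivation:
Current gcd = 3
gcd of all OTHER numbers (without N[2]=33): gcd([24, 45, 6]) = 3
The new gcd after any change is gcd(3, new_value).
This can be at most 3.
Since 3 = old gcd 3, the gcd can only stay the same or decrease.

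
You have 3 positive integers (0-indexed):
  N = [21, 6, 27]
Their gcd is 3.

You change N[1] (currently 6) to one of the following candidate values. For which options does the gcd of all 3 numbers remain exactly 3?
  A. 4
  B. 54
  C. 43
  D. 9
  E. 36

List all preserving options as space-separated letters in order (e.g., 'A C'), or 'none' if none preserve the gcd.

Answer: B D E

Derivation:
Old gcd = 3; gcd of others (without N[1]) = 3
New gcd for candidate v: gcd(3, v). Preserves old gcd iff gcd(3, v) = 3.
  Option A: v=4, gcd(3,4)=1 -> changes
  Option B: v=54, gcd(3,54)=3 -> preserves
  Option C: v=43, gcd(3,43)=1 -> changes
  Option D: v=9, gcd(3,9)=3 -> preserves
  Option E: v=36, gcd(3,36)=3 -> preserves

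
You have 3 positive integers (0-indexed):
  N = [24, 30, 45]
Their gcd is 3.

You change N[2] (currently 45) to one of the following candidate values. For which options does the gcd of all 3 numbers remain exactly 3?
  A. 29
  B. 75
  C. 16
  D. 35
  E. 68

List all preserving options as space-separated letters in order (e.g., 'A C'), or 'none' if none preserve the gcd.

Answer: B

Derivation:
Old gcd = 3; gcd of others (without N[2]) = 6
New gcd for candidate v: gcd(6, v). Preserves old gcd iff gcd(6, v) = 3.
  Option A: v=29, gcd(6,29)=1 -> changes
  Option B: v=75, gcd(6,75)=3 -> preserves
  Option C: v=16, gcd(6,16)=2 -> changes
  Option D: v=35, gcd(6,35)=1 -> changes
  Option E: v=68, gcd(6,68)=2 -> changes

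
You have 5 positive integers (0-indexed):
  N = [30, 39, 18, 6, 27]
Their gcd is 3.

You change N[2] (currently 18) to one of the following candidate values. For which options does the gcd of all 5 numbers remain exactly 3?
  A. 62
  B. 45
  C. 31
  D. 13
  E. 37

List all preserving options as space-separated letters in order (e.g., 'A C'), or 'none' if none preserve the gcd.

Answer: B

Derivation:
Old gcd = 3; gcd of others (without N[2]) = 3
New gcd for candidate v: gcd(3, v). Preserves old gcd iff gcd(3, v) = 3.
  Option A: v=62, gcd(3,62)=1 -> changes
  Option B: v=45, gcd(3,45)=3 -> preserves
  Option C: v=31, gcd(3,31)=1 -> changes
  Option D: v=13, gcd(3,13)=1 -> changes
  Option E: v=37, gcd(3,37)=1 -> changes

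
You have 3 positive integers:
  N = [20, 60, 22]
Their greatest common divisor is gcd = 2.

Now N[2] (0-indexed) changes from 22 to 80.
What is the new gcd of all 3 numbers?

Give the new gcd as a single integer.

Answer: 20

Derivation:
Numbers: [20, 60, 22], gcd = 2
Change: index 2, 22 -> 80
gcd of the OTHER numbers (without index 2): gcd([20, 60]) = 20
New gcd = gcd(g_others, new_val) = gcd(20, 80) = 20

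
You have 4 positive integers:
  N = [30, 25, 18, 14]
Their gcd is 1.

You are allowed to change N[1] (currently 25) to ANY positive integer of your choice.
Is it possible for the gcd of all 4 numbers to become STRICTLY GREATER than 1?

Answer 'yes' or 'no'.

Answer: yes

Derivation:
Current gcd = 1
gcd of all OTHER numbers (without N[1]=25): gcd([30, 18, 14]) = 2
The new gcd after any change is gcd(2, new_value).
This can be at most 2.
Since 2 > old gcd 1, the gcd CAN increase (e.g., set N[1] = 2).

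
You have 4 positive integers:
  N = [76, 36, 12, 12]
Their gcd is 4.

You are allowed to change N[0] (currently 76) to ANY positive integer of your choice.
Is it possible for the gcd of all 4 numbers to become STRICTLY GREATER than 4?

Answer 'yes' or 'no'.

Current gcd = 4
gcd of all OTHER numbers (without N[0]=76): gcd([36, 12, 12]) = 12
The new gcd after any change is gcd(12, new_value).
This can be at most 12.
Since 12 > old gcd 4, the gcd CAN increase (e.g., set N[0] = 12).

Answer: yes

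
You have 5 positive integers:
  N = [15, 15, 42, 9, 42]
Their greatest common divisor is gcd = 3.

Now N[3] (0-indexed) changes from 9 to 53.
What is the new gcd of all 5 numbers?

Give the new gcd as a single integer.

Answer: 1

Derivation:
Numbers: [15, 15, 42, 9, 42], gcd = 3
Change: index 3, 9 -> 53
gcd of the OTHER numbers (without index 3): gcd([15, 15, 42, 42]) = 3
New gcd = gcd(g_others, new_val) = gcd(3, 53) = 1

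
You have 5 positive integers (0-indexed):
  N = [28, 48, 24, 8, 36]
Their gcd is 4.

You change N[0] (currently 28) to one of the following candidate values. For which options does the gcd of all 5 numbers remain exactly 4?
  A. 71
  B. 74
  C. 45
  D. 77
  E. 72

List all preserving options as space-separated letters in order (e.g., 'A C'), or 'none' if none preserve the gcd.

Answer: E

Derivation:
Old gcd = 4; gcd of others (without N[0]) = 4
New gcd for candidate v: gcd(4, v). Preserves old gcd iff gcd(4, v) = 4.
  Option A: v=71, gcd(4,71)=1 -> changes
  Option B: v=74, gcd(4,74)=2 -> changes
  Option C: v=45, gcd(4,45)=1 -> changes
  Option D: v=77, gcd(4,77)=1 -> changes
  Option E: v=72, gcd(4,72)=4 -> preserves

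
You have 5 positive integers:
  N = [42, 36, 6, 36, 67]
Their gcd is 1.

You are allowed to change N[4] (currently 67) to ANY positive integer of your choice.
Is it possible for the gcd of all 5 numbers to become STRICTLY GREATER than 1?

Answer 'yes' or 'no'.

Answer: yes

Derivation:
Current gcd = 1
gcd of all OTHER numbers (without N[4]=67): gcd([42, 36, 6, 36]) = 6
The new gcd after any change is gcd(6, new_value).
This can be at most 6.
Since 6 > old gcd 1, the gcd CAN increase (e.g., set N[4] = 6).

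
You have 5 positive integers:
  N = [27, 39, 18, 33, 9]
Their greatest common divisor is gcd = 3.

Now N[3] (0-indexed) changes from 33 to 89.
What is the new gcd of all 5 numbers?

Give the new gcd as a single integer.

Numbers: [27, 39, 18, 33, 9], gcd = 3
Change: index 3, 33 -> 89
gcd of the OTHER numbers (without index 3): gcd([27, 39, 18, 9]) = 3
New gcd = gcd(g_others, new_val) = gcd(3, 89) = 1

Answer: 1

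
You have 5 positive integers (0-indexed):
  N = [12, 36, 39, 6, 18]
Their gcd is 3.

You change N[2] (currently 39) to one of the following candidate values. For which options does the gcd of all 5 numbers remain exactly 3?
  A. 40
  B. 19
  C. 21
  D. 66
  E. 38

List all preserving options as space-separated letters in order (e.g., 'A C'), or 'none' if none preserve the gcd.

Answer: C

Derivation:
Old gcd = 3; gcd of others (without N[2]) = 6
New gcd for candidate v: gcd(6, v). Preserves old gcd iff gcd(6, v) = 3.
  Option A: v=40, gcd(6,40)=2 -> changes
  Option B: v=19, gcd(6,19)=1 -> changes
  Option C: v=21, gcd(6,21)=3 -> preserves
  Option D: v=66, gcd(6,66)=6 -> changes
  Option E: v=38, gcd(6,38)=2 -> changes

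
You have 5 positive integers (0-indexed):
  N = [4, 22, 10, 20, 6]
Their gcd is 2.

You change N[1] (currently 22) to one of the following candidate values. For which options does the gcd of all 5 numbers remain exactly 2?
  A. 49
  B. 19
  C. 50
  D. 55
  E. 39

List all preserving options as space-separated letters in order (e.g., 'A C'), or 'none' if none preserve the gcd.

Old gcd = 2; gcd of others (without N[1]) = 2
New gcd for candidate v: gcd(2, v). Preserves old gcd iff gcd(2, v) = 2.
  Option A: v=49, gcd(2,49)=1 -> changes
  Option B: v=19, gcd(2,19)=1 -> changes
  Option C: v=50, gcd(2,50)=2 -> preserves
  Option D: v=55, gcd(2,55)=1 -> changes
  Option E: v=39, gcd(2,39)=1 -> changes

Answer: C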